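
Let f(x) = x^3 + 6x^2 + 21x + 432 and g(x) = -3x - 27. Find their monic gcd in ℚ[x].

x + 9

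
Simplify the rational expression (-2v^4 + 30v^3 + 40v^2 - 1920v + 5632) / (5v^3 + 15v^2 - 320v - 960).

Repeated division with remainder:
  -2v^4 + 30v^3 + 40v^2 - 1920v + 5632 = (-(2/5)v + 36/5)(5v^3 + 15v^2 - 320v - 960) + (-196v^2 + 12544)
  5v^3 + 15v^2 - 320v - 960 = (-(5/196)v - 15/196)(-196v^2 + 12544) + (0)
Last nonzero remainder: -196v^2 + 12544. Dividing through by -196 gives the monic gcd v^2 - 64.
Cancel v^2 - 64 from numerator and denominator to get the reduced form.

(-2v^2 + 30v - 88)/(5v + 15)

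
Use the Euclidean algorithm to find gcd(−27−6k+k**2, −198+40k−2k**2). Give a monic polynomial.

−9+k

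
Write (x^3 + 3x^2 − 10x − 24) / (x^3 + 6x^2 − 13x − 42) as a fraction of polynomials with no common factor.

Repeated division with remainder:
  x^3 + 3x^2 − 10x − 24 = (x^3 + 6x^2 − 13x − 42) + (−3x^2 + 3x + 18)
  x^3 + 6x^2 − 13x − 42 = (−(1/3)x − 7/3)(−3x^2 + 3x + 18) + (0)
Last nonzero remainder: −3x^2 + 3x + 18. Dividing through by −3 gives the monic gcd x^2 − x − 6.
Cancel x^2 − x − 6 from numerator and denominator to get the reduced form.

(x + 4)/(x + 7)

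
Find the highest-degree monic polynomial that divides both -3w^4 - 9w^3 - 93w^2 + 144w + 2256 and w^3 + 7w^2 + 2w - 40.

Apply the Euclidean algorithm:
  -3w^4 - 9w^3 - 93w^2 + 144w + 2256 = (-3w + 12)(w^3 + 7w^2 + 2w - 40) + (-171w^2 + 2736)
  w^3 + 7w^2 + 2w - 40 = (-(1/171)w - 7/171)(-171w^2 + 2736) + (18w + 72)
  -171w^2 + 2736 = (-(19/2)w + 38)(18w + 72) + (0)
Last nonzero remainder: 18w + 72. Dividing through by 18 gives the monic gcd w + 4.

w + 4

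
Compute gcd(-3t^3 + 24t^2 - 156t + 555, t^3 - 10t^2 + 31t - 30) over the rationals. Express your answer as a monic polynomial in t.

Repeated division with remainder:
  -3t^3 + 24t^2 - 156t + 555 = (-3)(t^3 - 10t^2 + 31t - 30) + (-6t^2 - 63t + 465)
  t^3 - 10t^2 + 31t - 30 = (-(1/6)t + 41/12)(-6t^2 - 63t + 465) + ((1295/4)t - 6475/4)
  -6t^2 - 63t + 465 = (-(24/1295)t - 372/1295)((1295/4)t - 6475/4) + (0)
Last nonzero remainder: (1295/4)t - 6475/4. Dividing through by 1295/4 gives the monic gcd t - 5.

t - 5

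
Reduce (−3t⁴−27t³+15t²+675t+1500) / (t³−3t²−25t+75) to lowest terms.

Euclidean algorithm in ℚ[t]:
  −3t⁴−27t³+15t²+675t+1500 = (−3t−36)(t³−3t²−25t+75) + (−168t²+4200)
  t³−3t²−25t+75 = (−(1/168)t+1/56)(−168t²+4200) + (0)
Last nonzero remainder: −168t²+4200. Dividing through by −168 gives the monic gcd t²−25.
Cancel t²−25 from numerator and denominator to get the reduced form.

(−3t²−27t−60)/(t−3)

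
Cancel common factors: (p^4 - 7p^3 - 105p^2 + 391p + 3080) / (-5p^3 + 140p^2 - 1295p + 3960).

By polynomial division,
  p^4 - 7p^3 - 105p^2 + 391p + 3080 = (-(1/5)p - 21/5)(-5p^3 + 140p^2 - 1295p + 3960) + (224p^2 - 4256p + 19712)
  -5p^3 + 140p^2 - 1295p + 3960 = (-(5/224)p + 45/224)(224p^2 - 4256p + 19712) + (0)
Last nonzero remainder: 224p^2 - 4256p + 19712. Dividing through by 224 gives the monic gcd p^2 - 19p + 88.
Cancel p^2 - 19p + 88 from numerator and denominator to get the reduced form.

(-p^2 - 12p - 35)/(5p - 45)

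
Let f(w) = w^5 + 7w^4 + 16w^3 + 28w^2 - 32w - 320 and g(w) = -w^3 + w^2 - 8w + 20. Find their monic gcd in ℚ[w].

w^3 - w^2 + 8w - 20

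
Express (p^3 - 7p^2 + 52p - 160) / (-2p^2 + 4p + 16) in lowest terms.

(-p^2 + 3p - 40)/(2p + 4)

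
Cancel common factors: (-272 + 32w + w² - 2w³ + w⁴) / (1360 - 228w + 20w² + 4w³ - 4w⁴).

Euclidean algorithm in ℚ[w]:
  w⁴ - 2w³ + w² + 32w - 272 = (-1/4)(-4w⁴ + 4w³ + 20w² - 228w + 1360) + (-w³ + 6w² - 25w + 68)
  -4w⁴ + 4w³ + 20w² - 228w + 1360 = (4w + 20)(-w³ + 6w² - 25w + 68) + (0)
Last nonzero remainder: -w³ + 6w² - 25w + 68. Dividing through by -1 gives the monic gcd w³ - 6w² + 25w - 68.
Cancel w³ - 6w² + 25w - 68 from numerator and denominator to get the reduced form.

(-4 - w)/(20 + 4w)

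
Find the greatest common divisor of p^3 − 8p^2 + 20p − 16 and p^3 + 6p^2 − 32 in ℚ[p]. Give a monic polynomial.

p − 2

Apply the Euclidean algorithm:
  p^3 − 8p^2 + 20p − 16 = (p^3 + 6p^2 − 32) + (−14p^2 + 20p + 16)
  p^3 + 6p^2 − 32 = (−(1/14)p − 26/49)(−14p^2 + 20p + 16) + ((576/49)p − 1152/49)
  −14p^2 + 20p + 16 = (−(343/288)p − 49/72)((576/49)p − 1152/49) + (0)
Last nonzero remainder: (576/49)p − 1152/49. Dividing through by 576/49 gives the monic gcd p − 2.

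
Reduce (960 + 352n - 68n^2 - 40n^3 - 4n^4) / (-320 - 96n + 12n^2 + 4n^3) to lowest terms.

Repeated division with remainder:
  -4n^4 - 40n^3 - 68n^2 + 352n + 960 = (-n - 7)(4n^3 + 12n^2 - 96n - 320) + (-80n^2 - 640n - 1280)
  4n^3 + 12n^2 - 96n - 320 = (-(1/20)n + 1/4)(-80n^2 - 640n - 1280) + (0)
Last nonzero remainder: -80n^2 - 640n - 1280. Dividing through by -80 gives the monic gcd n^2 + 8n + 16.
Cancel n^2 + 8n + 16 from numerator and denominator to get the reduced form.

(15 - 2n - n^2)/(-5 + n)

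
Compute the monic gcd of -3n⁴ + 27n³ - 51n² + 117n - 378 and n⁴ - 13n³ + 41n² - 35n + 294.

Apply the Euclidean algorithm:
  -3n⁴ + 27n³ - 51n² + 117n - 378 = (-3)(n⁴ - 13n³ + 41n² - 35n + 294) + (-12n³ + 72n² + 12n + 504)
  n⁴ - 13n³ + 41n² - 35n + 294 = (-(1/12)n + 7/12)(-12n³ + 72n² + 12n + 504) + (0)
Last nonzero remainder: -12n³ + 72n² + 12n + 504. Dividing through by -12 gives the monic gcd n³ - 6n² - n - 42.

n³ - 6n² - n - 42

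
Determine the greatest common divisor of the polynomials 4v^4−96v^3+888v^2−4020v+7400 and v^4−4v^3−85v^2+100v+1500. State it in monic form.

By polynomial division,
  4v^4−96v^3+888v^2−4020v+7400 = (4)(v^4−4v^3−85v^2+100v+1500) + (−80v^3+1228v^2−4420v+1400)
  v^4−4v^3−85v^2+100v+1500 = (−(1/80)v−227/1600)(−80v^3+1228v^2−4420v+1400) + ((13589/400)v^2−(40767/80)v+13589/8)
  −80v^3+1228v^2−4420v+1400 = (−(32000/13589)v+11200/13589)((13589/400)v^2−(40767/80)v+13589/8) + (0)
Last nonzero remainder: (13589/400)v^2−(40767/80)v+13589/8. Dividing through by 13589/400 gives the monic gcd v^2−15v+50.

v^2−15v+50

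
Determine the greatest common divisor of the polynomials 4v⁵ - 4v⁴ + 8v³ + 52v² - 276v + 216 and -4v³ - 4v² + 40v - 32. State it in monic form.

v² - 3v + 2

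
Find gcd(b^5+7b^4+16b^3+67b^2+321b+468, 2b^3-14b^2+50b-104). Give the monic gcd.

b^2-3b+13

Apply the Euclidean algorithm:
  b^5+7b^4+16b^3+67b^2+321b+468 = ((1/2)b^2+7b+89/2)(2b^3-14b^2+50b-104) + (392b^2-1176b+5096)
  2b^3-14b^2+50b-104 = ((1/196)b-1/49)(392b^2-1176b+5096) + (0)
Last nonzero remainder: 392b^2-1176b+5096. Dividing through by 392 gives the monic gcd b^2-3b+13.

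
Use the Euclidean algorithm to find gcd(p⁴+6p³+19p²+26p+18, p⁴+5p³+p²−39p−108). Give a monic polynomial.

p²+4p+9

By polynomial division,
  p⁴+6p³+19p²+26p+18 = (p⁴+5p³+p²−39p−108) + (p³+18p²+65p+126)
  p⁴+5p³+p²−39p−108 = (p−13)(p³+18p²+65p+126) + (170p²+680p+1530)
  p³+18p²+65p+126 = ((1/170)p+7/85)(170p²+680p+1530) + (0)
Last nonzero remainder: 170p²+680p+1530. Dividing through by 170 gives the monic gcd p²+4p+9.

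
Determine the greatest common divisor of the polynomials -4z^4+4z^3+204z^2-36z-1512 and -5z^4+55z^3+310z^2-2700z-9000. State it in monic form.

Repeated division with remainder:
  -4z^4+4z^3+204z^2-36z-1512 = (4/5)(-5z^4+55z^3+310z^2-2700z-9000) + (-40z^3-44z^2+2124z+5688)
  -5z^4+55z^3+310z^2-2700z-9000 = ((1/8)z-121/80)(-40z^3-44z^2+2124z+5688) + (-(441/20)z^2-(3969/20)z-3969/10)
  -40z^3-44z^2+2124z+5688 = ((800/441)z-6320/441)(-(441/20)z^2-(3969/20)z-3969/10) + (0)
Last nonzero remainder: -(441/20)z^2-(3969/20)z-3969/10. Dividing through by -441/20 gives the monic gcd z^2+9z+18.

z^2+9z+18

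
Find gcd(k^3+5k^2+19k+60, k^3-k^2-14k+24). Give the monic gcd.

By polynomial division,
  k^3+5k^2+19k+60 = (k^3-k^2-14k+24) + (6k^2+33k+36)
  k^3-k^2-14k+24 = ((1/6)k-13/12)(6k^2+33k+36) + ((63/4)k+63)
  6k^2+33k+36 = ((8/21)k+4/7)((63/4)k+63) + (0)
Last nonzero remainder: (63/4)k+63. Dividing through by 63/4 gives the monic gcd k+4.

k+4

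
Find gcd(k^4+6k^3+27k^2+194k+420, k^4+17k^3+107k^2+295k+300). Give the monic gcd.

Euclidean algorithm in ℚ[k]:
  k^4+6k^3+27k^2+194k+420 = (k^4+17k^3+107k^2+295k+300) + (-11k^3-80k^2-101k+120)
  k^4+17k^3+107k^2+295k+300 = (-(1/11)k-107/121)(-11k^3-80k^2-101k+120) + ((3276/121)k^2+(26208/121)k+49140/121)
  -11k^3-80k^2-101k+120 = (-(1331/3276)k+242/819)((3276/121)k^2+(26208/121)k+49140/121) + (0)
Last nonzero remainder: (3276/121)k^2+(26208/121)k+49140/121. Dividing through by 3276/121 gives the monic gcd k^2+8k+15.

k^2+8k+15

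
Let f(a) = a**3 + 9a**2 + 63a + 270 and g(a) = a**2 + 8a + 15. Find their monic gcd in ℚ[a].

Repeated division with remainder:
  a**3 + 9a**2 + 63a + 270 = (a + 1)(a**2 + 8a + 15) + (40a + 255)
  a**2 + 8a + 15 = ((1/40)a + 13/320)(40a + 255) + (297/64)
  40a + 255 = ((2560/297)a + 5440/99)(297/64) + (0)
The last nonzero remainder is the constant 297/64, so the polynomials are coprime and gcd = 1.

1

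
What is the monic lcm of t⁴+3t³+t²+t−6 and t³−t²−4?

By polynomial division,
  t⁴+3t³+t²+t−6 = (t+4)(t³−t²−4) + (5t²+5t+10)
  t³−t²−4 = ((1/5)t−2/5)(5t²+5t+10) + (0)
Last nonzero remainder: 5t²+5t+10. Dividing through by 5 gives the monic gcd t²+t+2.
Then lcm(f, g) = f·g / gcd(f, g); expanding and making the result monic gives the answer.

t⁵+t⁴−5t³−t²−8t+12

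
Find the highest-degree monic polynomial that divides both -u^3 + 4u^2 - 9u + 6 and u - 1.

u - 1

Euclidean algorithm in ℚ[u]:
  -u^3 + 4u^2 - 9u + 6 = (-u^2 + 3u - 6)(u - 1) + (0)
The last nonzero remainder u - 1 is already monic.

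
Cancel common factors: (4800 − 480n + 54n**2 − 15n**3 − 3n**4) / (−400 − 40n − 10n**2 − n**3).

By polynomial division,
  −3n**4 − 15n**3 + 54n**2 − 480n + 4800 = (3n − 15)(−n**3 − 10n**2 − 40n − 400) + (24n**2 + 120n − 1200)
  −n**3 − 10n**2 − 40n − 400 = (−(1/24)n − 5/24)(24n**2 + 120n − 1200) + (−65n − 650)
  24n**2 + 120n − 1200 = (−(24/65)n + 24/13)(−65n − 650) + (0)
Last nonzero remainder: −65n − 650. Dividing through by −65 gives the monic gcd n + 10.
Cancel n + 10 from numerator and denominator to get the reduced form.

(−480 + 96n − 15n**2 + 3n**3)/(40 + n**2)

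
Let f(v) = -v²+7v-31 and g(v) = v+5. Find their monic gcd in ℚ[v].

1

Euclidean algorithm in ℚ[v]:
  -v²+7v-31 = (-v+12)(v+5) + (-91)
  v+5 = (-(1/91)v-5/91)(-91) + (0)
The last nonzero remainder is the constant -91, so the polynomials are coprime and gcd = 1.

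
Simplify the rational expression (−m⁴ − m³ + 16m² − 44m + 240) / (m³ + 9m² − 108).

By polynomial division,
  −m⁴ − m³ + 16m² − 44m + 240 = (−m + 8)(m³ + 9m² − 108) + (−56m² − 152m + 1104)
  m³ + 9m² − 108 = (−(1/56)m − 11/98)(−56m² − 152m + 1104) + ((130/49)m + 780/49)
  −56m² − 152m + 1104 = (−(1372/65)m + 4508/65)((130/49)m + 780/49) + (0)
Last nonzero remainder: (130/49)m + 780/49. Dividing through by 130/49 gives the monic gcd m + 6.
Cancel m + 6 from numerator and denominator to get the reduced form.

(−m³ + 5m² − 14m + 40)/(m² + 3m − 18)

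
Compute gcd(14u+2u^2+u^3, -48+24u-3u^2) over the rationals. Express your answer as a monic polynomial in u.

1

Repeated division with remainder:
  u^3+2u^2+14u = (-(1/3)u-10/3)(-3u^2+24u-48) + (78u-160)
  -3u^2+24u-48 = (-(1/26)u+116/507)(78u-160) + (-5776/507)
  78u-160 = (-(19773/2888)u+5070/361)(-5776/507) + (0)
The last nonzero remainder is the constant -5776/507, so the polynomials are coprime and gcd = 1.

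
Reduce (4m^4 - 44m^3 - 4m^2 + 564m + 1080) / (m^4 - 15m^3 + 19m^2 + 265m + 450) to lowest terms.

(4m - 24)/(m - 10)

Apply the Euclidean algorithm:
  4m^4 - 44m^3 - 4m^2 + 564m + 1080 = (4)(m^4 - 15m^3 + 19m^2 + 265m + 450) + (16m^3 - 80m^2 - 496m - 720)
  m^4 - 15m^3 + 19m^2 + 265m + 450 = ((1/16)m - 5/8)(16m^3 - 80m^2 - 496m - 720) + (0)
Last nonzero remainder: 16m^3 - 80m^2 - 496m - 720. Dividing through by 16 gives the monic gcd m^3 - 5m^2 - 31m - 45.
Cancel m^3 - 5m^2 - 31m - 45 from numerator and denominator to get the reduced form.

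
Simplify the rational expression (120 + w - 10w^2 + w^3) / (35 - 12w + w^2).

(-24 - 5w + w^2)/(-7 + w)

By polynomial division,
  w^3 - 10w^2 + w + 120 = (w + 2)(w^2 - 12w + 35) + (-10w + 50)
  w^2 - 12w + 35 = (-(1/10)w + 7/10)(-10w + 50) + (0)
Last nonzero remainder: -10w + 50. Dividing through by -10 gives the monic gcd w - 5.
Cancel w - 5 from numerator and denominator to get the reduced form.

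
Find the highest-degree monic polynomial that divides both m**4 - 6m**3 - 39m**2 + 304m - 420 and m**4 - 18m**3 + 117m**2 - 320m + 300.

Euclidean algorithm in ℚ[m]:
  m**4 - 6m**3 - 39m**2 + 304m - 420 = (m**4 - 18m**3 + 117m**2 - 320m + 300) + (12m**3 - 156m**2 + 624m - 720)
  m**4 - 18m**3 + 117m**2 - 320m + 300 = ((1/12)m - 5/12)(12m**3 - 156m**2 + 624m - 720) + (0)
Last nonzero remainder: 12m**3 - 156m**2 + 624m - 720. Dividing through by 12 gives the monic gcd m**3 - 13m**2 + 52m - 60.

m**3 - 13m**2 + 52m - 60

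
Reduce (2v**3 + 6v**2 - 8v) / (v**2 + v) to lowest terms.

(2v**2 + 6v - 8)/(v + 1)

Repeated division with remainder:
  2v**3 + 6v**2 - 8v = (2v + 4)(v**2 + v) + (-12v)
  v**2 + v = (-(1/12)v - 1/12)(-12v) + (0)
Last nonzero remainder: -12v. Dividing through by -12 gives the monic gcd v.
Cancel v from numerator and denominator to get the reduced form.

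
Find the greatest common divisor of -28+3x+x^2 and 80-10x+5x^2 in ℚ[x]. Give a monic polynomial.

By polynomial division,
  x^2+3x-28 = (1/5)(5x^2-10x+80) + (5x-44)
  5x^2-10x+80 = (x+34/5)(5x-44) + (1896/5)
  5x-44 = ((25/1896)x-55/474)(1896/5) + (0)
The last nonzero remainder is the constant 1896/5, so the polynomials are coprime and gcd = 1.

1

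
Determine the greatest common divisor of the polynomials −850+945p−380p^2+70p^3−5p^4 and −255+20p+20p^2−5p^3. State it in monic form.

Euclidean algorithm in ℚ[p]:
  −5p^4+70p^3−380p^2+945p−850 = (p−10)(−5p^3+20p^2+20p−255) + (−200p^2+1400p−3400)
  −5p^3+20p^2+20p−255 = ((1/40)p+3/40)(−200p^2+1400p−3400) + (0)
Last nonzero remainder: −200p^2+1400p−3400. Dividing through by −200 gives the monic gcd p^2−7p+17.

17−7p+p^2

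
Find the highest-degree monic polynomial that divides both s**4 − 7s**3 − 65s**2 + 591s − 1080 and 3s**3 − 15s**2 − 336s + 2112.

Apply the Euclidean algorithm:
  s**4 − 7s**3 − 65s**2 + 591s − 1080 = ((1/3)s − 2/3)(3s**3 − 15s**2 − 336s + 2112) + (37s**2 − 337s + 328)
  3s**3 − 15s**2 − 336s + 2112 = ((3/37)s + 456/1369)(37s**2 − 337s + 328) + (−(342720/1369)s + 2741760/1369)
  37s**2 − 337s + 328 = (−(50653/342720)s + 56129/342720)(−(342720/1369)s + 2741760/1369) + (0)
Last nonzero remainder: −(342720/1369)s + 2741760/1369. Dividing through by −342720/1369 gives the monic gcd s − 8.

s − 8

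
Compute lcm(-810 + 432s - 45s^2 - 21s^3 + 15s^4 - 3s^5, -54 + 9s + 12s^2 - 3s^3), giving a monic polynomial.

Apply the Euclidean algorithm:
  -3s^5 + 15s^4 - 21s^3 - 45s^2 + 432s - 810 = (s^2 - s + 6)(-3s^3 + 12s^2 + 9s - 54) + (-54s^2 + 324s - 486)
  -3s^3 + 12s^2 + 9s - 54 = ((1/18)s + 1/9)(-54s^2 + 324s - 486) + (0)
Last nonzero remainder: -54s^2 + 324s - 486. Dividing through by -54 gives the monic gcd s^2 - 6s + 9.
Then lcm(f, g) = f·g / gcd(f, g); expanding and making the result monic gives the answer.

540 - 18s - 114s^2 + 29s^3 - 3s^4 - 3s^5 + s^6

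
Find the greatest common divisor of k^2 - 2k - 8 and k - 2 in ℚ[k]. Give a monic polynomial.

Euclidean algorithm in ℚ[k]:
  k^2 - 2k - 8 = (k)(k - 2) + (-8)
  k - 2 = (-(1/8)k + 1/4)(-8) + (0)
The last nonzero remainder is the constant -8, so the polynomials are coprime and gcd = 1.

1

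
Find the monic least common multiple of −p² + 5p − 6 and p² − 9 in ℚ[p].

Repeated division with remainder:
  −p² + 5p − 6 = (−1)(p² − 9) + (5p − 15)
  p² − 9 = ((1/5)p + 3/5)(5p − 15) + (0)
Last nonzero remainder: 5p − 15. Dividing through by 5 gives the monic gcd p − 3.
Then lcm(f, g) = f·g / gcd(f, g); expanding and making the result monic gives the answer.

p³ − 2p² − 9p + 18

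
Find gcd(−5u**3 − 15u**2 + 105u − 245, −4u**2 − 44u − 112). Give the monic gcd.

u + 7

By polynomial division,
  −5u**3 − 15u**2 + 105u − 245 = ((5/4)u − 10)(−4u**2 − 44u − 112) + (−195u − 1365)
  −4u**2 − 44u − 112 = ((4/195)u + 16/195)(−195u − 1365) + (0)
Last nonzero remainder: −195u − 1365. Dividing through by −195 gives the monic gcd u + 7.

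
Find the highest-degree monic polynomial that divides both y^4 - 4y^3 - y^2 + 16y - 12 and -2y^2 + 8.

y^2 - 4

By polynomial division,
  y^4 - 4y^3 - y^2 + 16y - 12 = (-(1/2)y^2 + 2y - 3/2)(-2y^2 + 8) + (0)
Last nonzero remainder: -2y^2 + 8. Dividing through by -2 gives the monic gcd y^2 - 4.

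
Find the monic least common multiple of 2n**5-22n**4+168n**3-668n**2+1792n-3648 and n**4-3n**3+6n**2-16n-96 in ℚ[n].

n**6-9n**5+62n**4-166n**3+228n**2-32n-3648

By polynomial division,
  2n**5-22n**4+168n**3-668n**2+1792n-3648 = (2n-16)(n**4-3n**3+6n**2-16n-96) + (108n**3-540n**2+1728n-5184)
  n**4-3n**3+6n**2-16n-96 = ((1/108)n+1/54)(108n**3-540n**2+1728n-5184) + (0)
Last nonzero remainder: 108n**3-540n**2+1728n-5184. Dividing through by 108 gives the monic gcd n**3-5n**2+16n-48.
Then lcm(f, g) = f·g / gcd(f, g); expanding and making the result monic gives the answer.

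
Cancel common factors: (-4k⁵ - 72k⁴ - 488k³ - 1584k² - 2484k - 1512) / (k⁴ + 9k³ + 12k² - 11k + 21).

By polynomial division,
  -4k⁵ - 72k⁴ - 488k³ - 1584k² - 2484k - 1512 = (-4k - 36)(k⁴ + 9k³ + 12k² - 11k + 21) + (-116k³ - 1196k² - 2796k - 756)
  k⁴ + 9k³ + 12k² - 11k + 21 = (-(1/116)k + 19/1682)(-116k³ - 1196k² - 2796k - 756) + ((1183/841)k² + (11830/841)k + 24843/841)
  -116k³ - 1196k² - 2796k - 756 = (-(97556/1183)k - 30276/1183)((1183/841)k² + (11830/841)k + 24843/841) + (0)
Last nonzero remainder: (1183/841)k² + (11830/841)k + 24843/841. Dividing through by 1183/841 gives the monic gcd k² + 10k + 21.
Cancel k² + 10k + 21 from numerator and denominator to get the reduced form.

(-4k³ - 32k² - 84k - 72)/(k² - k + 1)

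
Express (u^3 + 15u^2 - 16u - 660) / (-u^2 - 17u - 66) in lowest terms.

(-u^2 - 4u + 60)/(u + 6)

Repeated division with remainder:
  u^3 + 15u^2 - 16u - 660 = (-u + 2)(-u^2 - 17u - 66) + (-48u - 528)
  -u^2 - 17u - 66 = ((1/48)u + 1/8)(-48u - 528) + (0)
Last nonzero remainder: -48u - 528. Dividing through by -48 gives the monic gcd u + 11.
Cancel u + 11 from numerator and denominator to get the reduced form.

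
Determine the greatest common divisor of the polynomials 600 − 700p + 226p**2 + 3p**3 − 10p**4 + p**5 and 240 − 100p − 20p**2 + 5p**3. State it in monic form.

Repeated division with remainder:
  p**5 − 10p**4 + 3p**3 + 226p**2 − 700p + 600 = ((1/5)p**2 − (6/5)p − 1/5)(5p**3 − 20p**2 − 100p + 240) + (54p**2 − 432p + 648)
  5p**3 − 20p**2 − 100p + 240 = ((5/54)p + 10/27)(54p**2 − 432p + 648) + (0)
Last nonzero remainder: 54p**2 − 432p + 648. Dividing through by 54 gives the monic gcd p**2 − 8p + 12.

12 − 8p + p**2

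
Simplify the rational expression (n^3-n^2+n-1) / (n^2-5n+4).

(n^2+1)/(n-4)

By polynomial division,
  n^3-n^2+n-1 = (n+4)(n^2-5n+4) + (17n-17)
  n^2-5n+4 = ((1/17)n-4/17)(17n-17) + (0)
Last nonzero remainder: 17n-17. Dividing through by 17 gives the monic gcd n-1.
Cancel n-1 from numerator and denominator to get the reduced form.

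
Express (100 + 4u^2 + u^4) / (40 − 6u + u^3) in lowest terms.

(10 + 4u + u^2)/(4 + u)

Apply the Euclidean algorithm:
  u^4 + 4u^2 + 100 = (u)(u^3 − 6u + 40) + (10u^2 − 40u + 100)
  u^3 − 6u + 40 = ((1/10)u + 2/5)(10u^2 − 40u + 100) + (0)
Last nonzero remainder: 10u^2 − 40u + 100. Dividing through by 10 gives the monic gcd u^2 − 4u + 10.
Cancel u^2 − 4u + 10 from numerator and denominator to get the reduced form.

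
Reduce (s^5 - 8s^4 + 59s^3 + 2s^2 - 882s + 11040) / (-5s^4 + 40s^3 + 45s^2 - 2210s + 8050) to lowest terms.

(-s^3 - 2s^2 - 33s - 240)/(5s^2 + 10s - 175)

Euclidean algorithm in ℚ[s]:
  s^5 - 8s^4 + 59s^3 + 2s^2 - 882s + 11040 = (-(1/5)s)(-5s^4 + 40s^3 + 45s^2 - 2210s + 8050) + (68s^3 - 440s^2 + 728s + 11040)
  -5s^4 + 40s^3 + 45s^2 - 2210s + 8050 = (-(5/68)s + 65/578)(68s^3 - 440s^2 + 728s + 11040) + ((42775/289)s^2 - (427750/289)s + 1967650/289)
  68s^3 - 440s^2 + 728s + 11040 = ((19652/42775)s + 13872/8555)((42775/289)s^2 - (427750/289)s + 1967650/289) + (0)
Last nonzero remainder: (42775/289)s^2 - (427750/289)s + 1967650/289. Dividing through by 42775/289 gives the monic gcd s^2 - 10s + 46.
Cancel s^2 - 10s + 46 from numerator and denominator to get the reduced form.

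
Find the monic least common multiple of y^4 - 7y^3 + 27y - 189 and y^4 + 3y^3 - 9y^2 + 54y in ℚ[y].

y^6 - y^5 - 42y^4 + 27y^3 - 27y^2 - 1134y

Euclidean algorithm in ℚ[y]:
  y^4 - 7y^3 + 27y - 189 = (y^4 + 3y^3 - 9y^2 + 54y) + (-10y^3 + 9y^2 - 27y - 189)
  y^4 + 3y^3 - 9y^2 + 54y = (-(1/10)y - 39/100)(-10y^3 + 9y^2 - 27y - 189) + (-(819/100)y^2 + (2457/100)y - 7371/100)
  -10y^3 + 9y^2 - 27y - 189 = ((1000/819)y + 100/39)(-(819/100)y^2 + (2457/100)y - 7371/100) + (0)
Last nonzero remainder: -(819/100)y^2 + (2457/100)y - 7371/100. Dividing through by -819/100 gives the monic gcd y^2 - 3y + 9.
Then lcm(f, g) = f·g / gcd(f, g); expanding and making the result monic gives the answer.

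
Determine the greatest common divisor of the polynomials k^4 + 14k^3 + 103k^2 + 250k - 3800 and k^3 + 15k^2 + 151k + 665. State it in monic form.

k^2 + 8k + 95

Euclidean algorithm in ℚ[k]:
  k^4 + 14k^3 + 103k^2 + 250k - 3800 = (k - 1)(k^3 + 15k^2 + 151k + 665) + (-33k^2 - 264k - 3135)
  k^3 + 15k^2 + 151k + 665 = (-(1/33)k - 7/33)(-33k^2 - 264k - 3135) + (0)
Last nonzero remainder: -33k^2 - 264k - 3135. Dividing through by -33 gives the monic gcd k^2 + 8k + 95.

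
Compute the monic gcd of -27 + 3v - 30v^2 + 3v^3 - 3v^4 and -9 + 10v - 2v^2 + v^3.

Euclidean algorithm in ℚ[v]:
  -3v^4 + 3v^3 - 30v^2 + 3v - 27 = (-3v - 3)(v^3 - 2v^2 + 10v - 9) + (-6v^2 + 6v - 54)
  v^3 - 2v^2 + 10v - 9 = (-(1/6)v + 1/6)(-6v^2 + 6v - 54) + (0)
Last nonzero remainder: -6v^2 + 6v - 54. Dividing through by -6 gives the monic gcd v^2 - v + 9.

9 - v + v^2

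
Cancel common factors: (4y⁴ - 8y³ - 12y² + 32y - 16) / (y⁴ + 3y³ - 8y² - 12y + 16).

(4y - 4)/(y + 4)

Euclidean algorithm in ℚ[y]:
  4y⁴ - 8y³ - 12y² + 32y - 16 = (4)(y⁴ + 3y³ - 8y² - 12y + 16) + (-20y³ + 20y² + 80y - 80)
  y⁴ + 3y³ - 8y² - 12y + 16 = (-(1/20)y - 1/5)(-20y³ + 20y² + 80y - 80) + (0)
Last nonzero remainder: -20y³ + 20y² + 80y - 80. Dividing through by -20 gives the monic gcd y³ - y² - 4y + 4.
Cancel y³ - y² - 4y + 4 from numerator and denominator to get the reduced form.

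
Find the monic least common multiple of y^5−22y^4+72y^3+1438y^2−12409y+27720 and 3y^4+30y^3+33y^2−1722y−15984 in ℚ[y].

y^7−13y^6−52y^5+458y^4+5861y^3+22451y^2−668786y+2051280

By polynomial division,
  y^5−22y^4+72y^3+1438y^2−12409y+27720 = ((1/3)y−32/3)(3y^4+30y^3+33y^2−1722y−15984) + (381y^3+2364y^2−25449y−142776)
  3y^4+30y^3+33y^2−1722y−15984 = ((1/127)y+482/16129)(381y^3+2364y^2−25449y−142776) + ((2624832/16129)y^2+(2624832/16129)y−188987904/16129)
  381y^3+2364y^2−25449y−142776 = ((2048383/874944)y+10661269/874944)((2624832/16129)y^2+(2624832/16129)y−188987904/16129) + (0)
Last nonzero remainder: (2624832/16129)y^2+(2624832/16129)y−188987904/16129. Dividing through by 2624832/16129 gives the monic gcd y^2+y−72.
Then lcm(f, g) = f·g / gcd(f, g); expanding and making the result monic gives the answer.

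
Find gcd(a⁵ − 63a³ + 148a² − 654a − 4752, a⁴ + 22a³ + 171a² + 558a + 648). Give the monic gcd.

Repeated division with remainder:
  a⁵ − 63a³ + 148a² − 654a − 4752 = (a − 22)(a⁴ + 22a³ + 171a² + 558a + 648) + (250a³ + 3352a² + 10974a + 9504)
  a⁴ + 22a³ + 171a² + 558a + 648 = ((1/250)a + 537/15625)(250a³ + 3352a² + 10974a + 9504) + ((185976/15625)a² + (2231712/15625)a + 5021352/15625)
  250a³ + 3352a² + 10974a + 9504 = ((1953125/92988)a + 687500/23247)((185976/15625)a² + (2231712/15625)a + 5021352/15625) + (0)
Last nonzero remainder: (185976/15625)a² + (2231712/15625)a + 5021352/15625. Dividing through by 185976/15625 gives the monic gcd a² + 12a + 27.

a² + 12a + 27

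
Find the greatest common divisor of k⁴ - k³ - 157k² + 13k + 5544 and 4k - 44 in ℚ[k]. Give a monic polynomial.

Apply the Euclidean algorithm:
  k⁴ - k³ - 157k² + 13k + 5544 = ((1/4)k³ + (5/2)k² - (47/4)k - 126)(4k - 44) + (0)
Last nonzero remainder: 4k - 44. Dividing through by 4 gives the monic gcd k - 11.

k - 11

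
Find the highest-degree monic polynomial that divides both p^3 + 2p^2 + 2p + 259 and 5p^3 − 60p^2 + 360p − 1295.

By polynomial division,
  p^3 + 2p^2 + 2p + 259 = (1/5)(5p^3 − 60p^2 + 360p − 1295) + (14p^2 − 70p + 518)
  5p^3 − 60p^2 + 360p − 1295 = ((5/14)p − 5/2)(14p^2 − 70p + 518) + (0)
Last nonzero remainder: 14p^2 − 70p + 518. Dividing through by 14 gives the monic gcd p^2 − 5p + 37.

p^2 − 5p + 37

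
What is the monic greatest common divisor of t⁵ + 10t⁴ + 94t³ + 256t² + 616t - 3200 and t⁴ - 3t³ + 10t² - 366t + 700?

By polynomial division,
  t⁵ + 10t⁴ + 94t³ + 256t² + 616t - 3200 = (t + 13)(t⁴ - 3t³ + 10t² - 366t + 700) + (123t³ + 492t² + 4674t - 12300)
  t⁴ - 3t³ + 10t² - 366t + 700 = ((1/123)t - 7/123)(123t³ + 492t² + 4674t - 12300) + (0)
Last nonzero remainder: 123t³ + 492t² + 4674t - 12300. Dividing through by 123 gives the monic gcd t³ + 4t² + 38t - 100.

t³ + 4t² + 38t - 100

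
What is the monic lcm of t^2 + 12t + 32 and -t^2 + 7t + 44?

t^3 + t^2 - 100t - 352

Euclidean algorithm in ℚ[t]:
  t^2 + 12t + 32 = (-1)(-t^2 + 7t + 44) + (19t + 76)
  -t^2 + 7t + 44 = (-(1/19)t + 11/19)(19t + 76) + (0)
Last nonzero remainder: 19t + 76. Dividing through by 19 gives the monic gcd t + 4.
Then lcm(f, g) = f·g / gcd(f, g); expanding and making the result monic gives the answer.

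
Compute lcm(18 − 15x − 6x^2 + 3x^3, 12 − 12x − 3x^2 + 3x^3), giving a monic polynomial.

−12 + 16x − x^2 − 4x^3 + x^4

Apply the Euclidean algorithm:
  3x^3 − 6x^2 − 15x + 18 = (3x^3 − 3x^2 − 12x + 12) + (−3x^2 − 3x + 6)
  3x^3 − 3x^2 − 12x + 12 = (−x + 2)(−3x^2 − 3x + 6) + (0)
Last nonzero remainder: −3x^2 − 3x + 6. Dividing through by −3 gives the monic gcd x^2 + x − 2.
Then lcm(f, g) = f·g / gcd(f, g); expanding and making the result monic gives the answer.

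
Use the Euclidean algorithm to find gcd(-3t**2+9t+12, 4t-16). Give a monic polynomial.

t-4

By polynomial division,
  -3t**2+9t+12 = (-(3/4)t-3/4)(4t-16) + (0)
Last nonzero remainder: 4t-16. Dividing through by 4 gives the monic gcd t-4.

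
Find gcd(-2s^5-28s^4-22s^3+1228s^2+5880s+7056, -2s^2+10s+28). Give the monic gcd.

s^2-5s-14

By polynomial division,
  -2s^5-28s^4-22s^3+1228s^2+5880s+7056 = (s^3+19s^2+120s+252)(-2s^2+10s+28) + (0)
Last nonzero remainder: -2s^2+10s+28. Dividing through by -2 gives the monic gcd s^2-5s-14.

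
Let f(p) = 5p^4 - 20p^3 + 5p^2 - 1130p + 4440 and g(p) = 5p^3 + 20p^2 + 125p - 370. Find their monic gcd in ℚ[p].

Euclidean algorithm in ℚ[p]:
  5p^4 - 20p^3 + 5p^2 - 1130p + 4440 = (p - 8)(5p^3 + 20p^2 + 125p - 370) + (40p^2 + 240p + 1480)
  5p^3 + 20p^2 + 125p - 370 = ((1/8)p - 1/4)(40p^2 + 240p + 1480) + (0)
Last nonzero remainder: 40p^2 + 240p + 1480. Dividing through by 40 gives the monic gcd p^2 + 6p + 37.

p^2 + 6p + 37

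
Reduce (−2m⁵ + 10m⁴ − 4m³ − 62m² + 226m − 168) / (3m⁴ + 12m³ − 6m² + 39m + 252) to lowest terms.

(−2m² + 10m − 8)/(3m + 12)

Repeated division with remainder:
  −2m⁵ + 10m⁴ − 4m³ − 62m² + 226m − 168 = (−(2/3)m + 6)(3m⁴ + 12m³ − 6m² + 39m + 252) + (−80m³ + 160m − 1680)
  3m⁴ + 12m³ − 6m² + 39m + 252 = (−(3/80)m − 3/20)(−80m³ + 160m − 1680) + (0)
Last nonzero remainder: −80m³ + 160m − 1680. Dividing through by −80 gives the monic gcd m³ − 2m + 21.
Cancel m³ − 2m + 21 from numerator and denominator to get the reduced form.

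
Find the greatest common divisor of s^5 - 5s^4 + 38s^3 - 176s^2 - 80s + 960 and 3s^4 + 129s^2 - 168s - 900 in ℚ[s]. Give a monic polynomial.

s^2 - s - 6

Apply the Euclidean algorithm:
  s^5 - 5s^4 + 38s^3 - 176s^2 - 80s + 960 = ((1/3)s - 5/3)(3s^4 + 129s^2 - 168s - 900) + (-5s^3 + 95s^2 - 60s - 540)
  3s^4 + 129s^2 - 168s - 900 = (-(3/5)s - 57/5)(-5s^3 + 95s^2 - 60s - 540) + (1176s^2 - 1176s - 7056)
  -5s^3 + 95s^2 - 60s - 540 = (-(5/1176)s + 15/196)(1176s^2 - 1176s - 7056) + (0)
Last nonzero remainder: 1176s^2 - 1176s - 7056. Dividing through by 1176 gives the monic gcd s^2 - s - 6.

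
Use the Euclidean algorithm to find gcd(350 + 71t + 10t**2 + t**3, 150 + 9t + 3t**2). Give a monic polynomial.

Repeated division with remainder:
  t**3 + 10t**2 + 71t + 350 = ((1/3)t + 7/3)(3t**2 + 9t + 150) + (0)
Last nonzero remainder: 3t**2 + 9t + 150. Dividing through by 3 gives the monic gcd t**2 + 3t + 50.

50 + 3t + t**2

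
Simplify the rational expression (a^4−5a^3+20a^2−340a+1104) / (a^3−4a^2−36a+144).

(a^2+5a+46)/(a+6)

Apply the Euclidean algorithm:
  a^4−5a^3+20a^2−340a+1104 = (a−1)(a^3−4a^2−36a+144) + (52a^2−520a+1248)
  a^3−4a^2−36a+144 = ((1/52)a+3/26)(52a^2−520a+1248) + (0)
Last nonzero remainder: 52a^2−520a+1248. Dividing through by 52 gives the monic gcd a^2−10a+24.
Cancel a^2−10a+24 from numerator and denominator to get the reduced form.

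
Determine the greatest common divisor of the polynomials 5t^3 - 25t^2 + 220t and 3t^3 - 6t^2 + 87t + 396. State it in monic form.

t^2 - 5t + 44

Euclidean algorithm in ℚ[t]:
  5t^3 - 25t^2 + 220t = (5/3)(3t^3 - 6t^2 + 87t + 396) + (-15t^2 + 75t - 660)
  3t^3 - 6t^2 + 87t + 396 = (-(1/5)t - 3/5)(-15t^2 + 75t - 660) + (0)
Last nonzero remainder: -15t^2 + 75t - 660. Dividing through by -15 gives the monic gcd t^2 - 5t + 44.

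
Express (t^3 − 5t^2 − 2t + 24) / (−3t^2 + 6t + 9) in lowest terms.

Apply the Euclidean algorithm:
  t^3 − 5t^2 − 2t + 24 = (−(1/3)t + 1)(−3t^2 + 6t + 9) + (−5t + 15)
  −3t^2 + 6t + 9 = ((3/5)t + 3/5)(−5t + 15) + (0)
Last nonzero remainder: −5t + 15. Dividing through by −5 gives the monic gcd t − 3.
Cancel t − 3 from numerator and denominator to get the reduced form.

(−t^2 + 2t + 8)/(3t + 3)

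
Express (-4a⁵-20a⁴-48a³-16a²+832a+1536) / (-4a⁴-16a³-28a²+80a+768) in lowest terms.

(a³+4a²+20a+32)/(a²+3a+16)

Repeated division with remainder:
  -4a⁵-20a⁴-48a³-16a²+832a+1536 = (a+1)(-4a⁴-16a³-28a²+80a+768) + (-4a³-68a²-16a+768)
  -4a⁴-16a³-28a²+80a+768 = (a-13)(-4a³-68a²-16a+768) + (-896a²-896a+10752)
  -4a³-68a²-16a+768 = ((1/224)a+1/14)(-896a²-896a+10752) + (0)
Last nonzero remainder: -896a²-896a+10752. Dividing through by -896 gives the monic gcd a²+a-12.
Cancel a²+a-12 from numerator and denominator to get the reduced form.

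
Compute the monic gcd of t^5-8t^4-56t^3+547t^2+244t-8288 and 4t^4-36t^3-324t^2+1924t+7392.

By polynomial division,
  t^5-8t^4-56t^3+547t^2+244t-8288 = ((1/4)t+1/4)(4t^4-36t^3-324t^2+1924t+7392) + (34t^3+147t^2-2085t-10136)
  4t^4-36t^3-324t^2+1924t+7392 = ((2/17)t-453/289)(34t^3+147t^2-2085t-10136) + ((43845/289)t^2-(43845/289)t-2455320/289)
  34t^3+147t^2-2085t-10136 = ((9826/43845)t+52309/43845)((43845/289)t^2-(43845/289)t-2455320/289) + (0)
Last nonzero remainder: (43845/289)t^2-(43845/289)t-2455320/289. Dividing through by 43845/289 gives the monic gcd t^2-t-56.

t^2-t-56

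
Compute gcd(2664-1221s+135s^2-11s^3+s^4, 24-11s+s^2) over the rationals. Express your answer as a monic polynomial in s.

24-11s+s^2

Euclidean algorithm in ℚ[s]:
  s^4-11s^3+135s^2-1221s+2664 = (s^2+111)(s^2-11s+24) + (0)
The last nonzero remainder s^2-11s+24 is already monic.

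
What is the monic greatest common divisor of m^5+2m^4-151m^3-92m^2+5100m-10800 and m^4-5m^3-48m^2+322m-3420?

m^2-m-90

By polynomial division,
  m^5+2m^4-151m^3-92m^2+5100m-10800 = (m+7)(m^4-5m^3-48m^2+322m-3420) + (-68m^3-78m^2+6266m+13140)
  m^4-5m^3-48m^2+322m-3420 = (-(1/68)m+209/2312)(-68m^3-78m^2+6266m+13140) + ((59185/1156)m^2-(59185/1156)m-2663325/578)
  -68m^3-78m^2+6266m+13140 = (-(78608/59185)m-168776/59185)((59185/1156)m^2-(59185/1156)m-2663325/578) + (0)
Last nonzero remainder: (59185/1156)m^2-(59185/1156)m-2663325/578. Dividing through by 59185/1156 gives the monic gcd m^2-m-90.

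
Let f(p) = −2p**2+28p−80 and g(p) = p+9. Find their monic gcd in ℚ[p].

1

By polynomial division,
  −2p**2+28p−80 = (−2p+46)(p+9) + (−494)
  p+9 = (−(1/494)p−9/494)(−494) + (0)
The last nonzero remainder is the constant −494, so the polynomials are coprime and gcd = 1.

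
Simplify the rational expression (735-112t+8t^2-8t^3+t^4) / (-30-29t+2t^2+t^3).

(-147-7t-3t^2+t^3)/(6+7t+t^2)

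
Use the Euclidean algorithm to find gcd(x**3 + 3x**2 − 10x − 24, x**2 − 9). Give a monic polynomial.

x − 3

By polynomial division,
  x**3 + 3x**2 − 10x − 24 = (x + 3)(x**2 − 9) + (−x + 3)
  x**2 − 9 = (−x − 3)(−x + 3) + (0)
Last nonzero remainder: −x + 3. Dividing through by −1 gives the monic gcd x − 3.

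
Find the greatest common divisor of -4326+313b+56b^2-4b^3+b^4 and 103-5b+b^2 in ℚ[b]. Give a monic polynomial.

103-5b+b^2

Apply the Euclidean algorithm:
  b^4-4b^3+56b^2+313b-4326 = (b^2+b-42)(b^2-5b+103) + (0)
The last nonzero remainder b^2-5b+103 is already monic.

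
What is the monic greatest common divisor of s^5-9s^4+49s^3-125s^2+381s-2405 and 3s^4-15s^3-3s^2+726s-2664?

s^2-7s+37

Apply the Euclidean algorithm:
  s^5-9s^4+49s^3-125s^2+381s-2405 = ((1/3)s-4/3)(3s^4-15s^3-3s^2+726s-2664) + (30s^3-371s^2+2237s-5957)
  3s^4-15s^3-3s^2+726s-2664 = ((1/10)s+221/300)(30s^3-371s^2+2237s-5957) + ((13981/300)s^2-(97867/300)s+517297/300)
  30s^3-371s^2+2237s-5957 = ((9000/13981)s-48300/13981)((13981/300)s^2-(97867/300)s+517297/300) + (0)
Last nonzero remainder: (13981/300)s^2-(97867/300)s+517297/300. Dividing through by 13981/300 gives the monic gcd s^2-7s+37.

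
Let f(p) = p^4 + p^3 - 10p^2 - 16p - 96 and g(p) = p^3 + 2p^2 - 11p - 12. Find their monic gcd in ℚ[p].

Apply the Euclidean algorithm:
  p^4 + p^3 - 10p^2 - 16p - 96 = (p - 1)(p^3 + 2p^2 - 11p - 12) + (3p^2 - 15p - 108)
  p^3 + 2p^2 - 11p - 12 = ((1/3)p + 7/3)(3p^2 - 15p - 108) + (60p + 240)
  3p^2 - 15p - 108 = ((1/20)p - 9/20)(60p + 240) + (0)
Last nonzero remainder: 60p + 240. Dividing through by 60 gives the monic gcd p + 4.

p + 4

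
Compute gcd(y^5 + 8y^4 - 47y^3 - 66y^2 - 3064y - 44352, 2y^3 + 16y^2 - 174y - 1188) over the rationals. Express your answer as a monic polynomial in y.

y^2 + 2y - 99

Repeated division with remainder:
  y^5 + 8y^4 - 47y^3 - 66y^2 - 3064y - 44352 = ((1/2)y^2 + 20)(2y^3 + 16y^2 - 174y - 1188) + (208y^2 + 416y - 20592)
  2y^3 + 16y^2 - 174y - 1188 = ((1/104)y + 3/52)(208y^2 + 416y - 20592) + (0)
Last nonzero remainder: 208y^2 + 416y - 20592. Dividing through by 208 gives the monic gcd y^2 + 2y - 99.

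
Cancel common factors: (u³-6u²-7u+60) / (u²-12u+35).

Euclidean algorithm in ℚ[u]:
  u³-6u²-7u+60 = (u+6)(u²-12u+35) + (30u-150)
  u²-12u+35 = ((1/30)u-7/30)(30u-150) + (0)
Last nonzero remainder: 30u-150. Dividing through by 30 gives the monic gcd u-5.
Cancel u-5 from numerator and denominator to get the reduced form.

(u²-u-12)/(u-7)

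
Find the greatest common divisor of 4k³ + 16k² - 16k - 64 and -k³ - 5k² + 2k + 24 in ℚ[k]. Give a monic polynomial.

By polynomial division,
  4k³ + 16k² - 16k - 64 = (-4)(-k³ - 5k² + 2k + 24) + (-4k² - 8k + 32)
  -k³ - 5k² + 2k + 24 = ((1/4)k + 3/4)(-4k² - 8k + 32) + (0)
Last nonzero remainder: -4k² - 8k + 32. Dividing through by -4 gives the monic gcd k² + 2k - 8.

k² + 2k - 8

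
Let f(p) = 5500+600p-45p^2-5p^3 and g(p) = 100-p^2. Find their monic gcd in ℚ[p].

Apply the Euclidean algorithm:
  -5p^3-45p^2+600p+5500 = (5p+45)(-p^2+100) + (100p+1000)
  -p^2+100 = (-(1/100)p+1/10)(100p+1000) + (0)
Last nonzero remainder: 100p+1000. Dividing through by 100 gives the monic gcd p+10.

10+p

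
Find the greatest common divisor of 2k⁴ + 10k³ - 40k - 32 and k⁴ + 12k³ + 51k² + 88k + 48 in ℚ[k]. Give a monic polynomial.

Apply the Euclidean algorithm:
  2k⁴ + 10k³ - 40k - 32 = (2)(k⁴ + 12k³ + 51k² + 88k + 48) + (-14k³ - 102k² - 216k - 128)
  k⁴ + 12k³ + 51k² + 88k + 48 = (-(1/14)k - 33/98)(-14k³ - 102k² - 216k - 128) + ((60/49)k² + (300/49)k + 240/49)
  -14k³ - 102k² - 216k - 128 = (-(343/30)k - 392/15)((60/49)k² + (300/49)k + 240/49) + (0)
Last nonzero remainder: (60/49)k² + (300/49)k + 240/49. Dividing through by 60/49 gives the monic gcd k² + 5k + 4.

k² + 5k + 4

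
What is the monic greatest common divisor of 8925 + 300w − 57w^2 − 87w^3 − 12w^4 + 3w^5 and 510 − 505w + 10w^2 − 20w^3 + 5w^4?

17 + 3w + w^2

Repeated division with remainder:
  3w^5 − 12w^4 − 87w^3 − 57w^2 + 300w + 8925 = ((3/5)w)(5w^4 − 20w^3 + 10w^2 − 505w + 510) + (−93w^3 + 246w^2 − 6w + 8925)
  5w^4 − 20w^3 + 10w^2 − 505w + 510 = (−(5/93)w + 70/961)(−93w^3 + 246w^2 − 6w + 8925) + (−(7920/961)w^2 − (23760/961)w − 134640/961)
  −93w^3 + 246w^2 − 6w + 8925 = ((29791/2640)w − 33635/528)(−(7920/961)w^2 − (23760/961)w − 134640/961) + (0)
Last nonzero remainder: −(7920/961)w^2 − (23760/961)w − 134640/961. Dividing through by −7920/961 gives the monic gcd w^2 + 3w + 17.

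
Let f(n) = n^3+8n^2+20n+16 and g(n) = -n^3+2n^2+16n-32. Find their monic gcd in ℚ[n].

n+4

Apply the Euclidean algorithm:
  n^3+8n^2+20n+16 = (-1)(-n^3+2n^2+16n-32) + (10n^2+36n-16)
  -n^3+2n^2+16n-32 = (-(1/10)n+14/25)(10n^2+36n-16) + (-(144/25)n-576/25)
  10n^2+36n-16 = (-(125/72)n+25/36)(-(144/25)n-576/25) + (0)
Last nonzero remainder: -(144/25)n-576/25. Dividing through by -144/25 gives the monic gcd n+4.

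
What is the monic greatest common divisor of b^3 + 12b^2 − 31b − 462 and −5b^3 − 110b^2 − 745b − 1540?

b^2 + 18b + 77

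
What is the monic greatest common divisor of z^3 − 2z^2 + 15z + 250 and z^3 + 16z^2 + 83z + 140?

Euclidean algorithm in ℚ[z]:
  z^3 − 2z^2 + 15z + 250 = (z^3 + 16z^2 + 83z + 140) + (−18z^2 − 68z + 110)
  z^3 + 16z^2 + 83z + 140 = (−(1/18)z − 55/81)(−18z^2 − 68z + 110) + ((3478/81)z + 17390/81)
  −18z^2 − 68z + 110 = (−(729/1739)z + 891/1739)((3478/81)z + 17390/81) + (0)
Last nonzero remainder: (3478/81)z + 17390/81. Dividing through by 3478/81 gives the monic gcd z + 5.

z + 5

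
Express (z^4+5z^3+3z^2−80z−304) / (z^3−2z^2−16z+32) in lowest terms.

(z^2+5z+19)/(z−2)

Apply the Euclidean algorithm:
  z^4+5z^3+3z^2−80z−304 = (z+7)(z^3−2z^2−16z+32) + (33z^2−528)
  z^3−2z^2−16z+32 = ((1/33)z−2/33)(33z^2−528) + (0)
Last nonzero remainder: 33z^2−528. Dividing through by 33 gives the monic gcd z^2−16.
Cancel z^2−16 from numerator and denominator to get the reduced form.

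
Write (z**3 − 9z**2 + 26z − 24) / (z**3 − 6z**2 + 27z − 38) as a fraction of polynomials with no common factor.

(z**2 − 7z + 12)/(z**2 − 4z + 19)

Repeated division with remainder:
  z**3 − 9z**2 + 26z − 24 = (z**3 − 6z**2 + 27z − 38) + (−3z**2 − z + 14)
  z**3 − 6z**2 + 27z − 38 = (−(1/3)z + 19/9)(−3z**2 − z + 14) + ((304/9)z − 608/9)
  −3z**2 − z + 14 = (−(27/304)z − 63/304)((304/9)z − 608/9) + (0)
Last nonzero remainder: (304/9)z − 608/9. Dividing through by 304/9 gives the monic gcd z − 2.
Cancel z − 2 from numerator and denominator to get the reduced form.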